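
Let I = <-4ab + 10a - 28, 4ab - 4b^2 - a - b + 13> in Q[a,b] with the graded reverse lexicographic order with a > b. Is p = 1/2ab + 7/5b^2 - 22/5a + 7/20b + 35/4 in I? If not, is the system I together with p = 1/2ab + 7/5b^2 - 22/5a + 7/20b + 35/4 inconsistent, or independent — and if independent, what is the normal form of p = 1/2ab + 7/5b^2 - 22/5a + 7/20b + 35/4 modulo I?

First compute the reduced Gröbner basis of I by Buchberger's algorithm.
f_1 = -4ab + 10a - 28, LT = ab.
f_2 = 4ab - 4b^2 - a - b + 13, LT = ab.

S(f_1,f_2): lcm = ab. S = b^2 - 9/4a + 1/4b + 15/4.
  reduce S modulo (f_1, f_2):
  remainder b^2 - 9/4a + 1/4b + 15/4 ≠ 0; add h_3 = b^2 - 9/4a + 1/4b + 15/4 to the basis.

S(f_1,h_3): lcm = ab^2. S = 9/4a^2 - 11/4ab - 15/4a + 7b.
  reduce S modulo (f_1, f_2, h_3):
  remainder 9/4a^2 - 85/8a + 7b + 77/4 ≠ 0; add h_4 = 9/4a^2 - 85/8a + 7b + 77/4 to the basis.

The other S-polynomials (S(f_2,h_3), S(f_1,h_4), S(f_2,h_4), S(h_3,h_4)) all reduce to 0 modulo the current basis, so we have a Gröbner basis.
Inter-reduce: drop elements whose leading term is divisible by another's, tail-reduce, and make monic.
Reduced Gröbner basis: {a^2 - 85/18a + 28/9b + 77/9, ab - 5/2a + 7, b^2 - 9/4a + 1/4b + 15/4}.
Label its elements g_1 = a^2 - 85/18a + 28/9b + 77/9, g_2 = ab - 5/2a + 7, g_3 = b^2 - 9/4a + 1/4b + 15/4.

Reduce p = 1/2ab + 7/5b^2 - 22/5a + 7/20b + 35/4 modulo G:
  leading term ab: subtract (1/2)·g_2 from 1/2ab + 7/5b^2 - 22/5a + 7/20b + 35/4 → 7/5b^2 - 63/20a + 7/20b + 21/4
  leading term b^2: subtract (7/5)·g_3 from 7/5b^2 - 63/20a + 7/20b + 21/4 → 0
  normal form = 0.
Since the normal form is 0, p ∈ I.

1/2ab + 7/5b^2 - 22/5a + 7/20b + 35/4 lies in I (it reduces to 0).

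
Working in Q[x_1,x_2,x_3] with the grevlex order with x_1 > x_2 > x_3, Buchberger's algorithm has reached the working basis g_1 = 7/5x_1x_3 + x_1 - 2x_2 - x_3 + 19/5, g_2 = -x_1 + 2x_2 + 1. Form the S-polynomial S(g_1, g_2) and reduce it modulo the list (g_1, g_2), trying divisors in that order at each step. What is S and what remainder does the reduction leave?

S(g_1, g_2) = 2x_2x_3 + 5/7x_1 - 10/7x_2 + 2/7x_3 + 19/7; remainder on division = 2x_2x_3 + 2/7x_3 + 24/7.

lcm(LM(g_1), LM(g_2)) = x_1x_3.
S = (lcm/LT(g_1))·g_1 − (lcm/LT(g_2))·g_2 = 2x_2x_3 + 5/7x_1 - 10/7x_2 + 2/7x_3 + 19/7.
Reduce S modulo (g_1, g_2) in that order:
  leading term x_2x_3: no divisor's leading term divides it; move 2x_2x_3 to the remainder.
  leading term x_1: subtract (-5/7)·g_2 from 5/7x_1 - 10/7x_2 + 2/7x_3 + 19/7 → 2/7x_3 + 24/7
  leading term x_3: no divisor's leading term divides it; move 2/7x_3 to the remainder.
  leading term 1: no divisor's leading term divides it; move 24/7 to the remainder.
The remainder 2x_2x_3 + 2/7x_3 + 24/7 is nonzero, so it would be added as the next basis element.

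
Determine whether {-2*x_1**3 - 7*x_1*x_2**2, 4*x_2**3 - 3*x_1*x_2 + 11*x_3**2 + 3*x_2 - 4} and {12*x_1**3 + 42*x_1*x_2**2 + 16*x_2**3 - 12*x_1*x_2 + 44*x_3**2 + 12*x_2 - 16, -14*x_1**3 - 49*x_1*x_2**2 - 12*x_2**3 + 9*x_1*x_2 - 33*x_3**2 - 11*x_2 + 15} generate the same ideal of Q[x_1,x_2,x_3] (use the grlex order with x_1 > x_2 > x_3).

Since reduced Gröbner bases are canonical representatives of ideals under a given ordering, it suffices to compute and compare them.
Buchberger on the first generating set:
f_1 = -2*x_1**3 - 7*x_1*x_2**2, LT = x_1**3.
f_2 = 4*x_2**3 - 3*x_1*x_2 + 11*x_3**2 + 3*x_2 - 4, LT = x_2**3.

S(f_1,f_2): leading monomials are coprime, so the S-polynomial reduces to 0 (Buchberger's first criterion).
Every S-polynomial of the final basis reduces to 0, so we have a Gröbner basis.
Inter-reduce: drop elements whose leading term is divisible by another's, tail-reduce, and make monic.
Reduced Gröbner basis: {x_1**3 + 7/2*x_1*x_2**2, x_2**3 - 3/4*x_1*x_2 + 11/4*x_3**2 + 3/4*x_2 - 1}.

Buchberger on the second generating set:
h_1 = 12*x_1**3 + 42*x_1*x_2**2 + 16*x_2**3 - 12*x_1*x_2 + 44*x_3**2 + 12*x_2 - 16, LT = x_1**3.
h_2 = -14*x_1**3 - 49*x_1*x_2**2 - 12*x_2**3 + 9*x_1*x_2 - 33*x_3**2 - 11*x_2 + 15, LT = x_1**3.

S(h_1,h_2): lcm = x_1**3. S = 10/21*x_2**3 - 5/14*x_1*x_2 + 55/42*x_3**2 + 3/14*x_2 - 11/42.
  leading term x_2**3: no divisor's leading term divides it; move 10/21*x_2**3 to the remainder.
  leading term x_1*x_2: no divisor's leading term divides it; move -5/14*x_1*x_2 to the remainder.
  leading term x_3**2: no divisor's leading term divides it; move 55/42*x_3**2 to the remainder.
  leading term x_2: no divisor's leading term divides it; move 3/14*x_2 to the remainder.
  leading term 1: no divisor's leading term divides it; move -11/42 to the remainder.
  remainder 10/21*x_2**3 - 5/14*x_1*x_2 + 55/42*x_3**2 + 3/14*x_2 - 11/42 ≠ 0; add k_3 = 10/21*x_2**3 - 5/14*x_1*x_2 + 55/42*x_3**2 + 3/14*x_2 - 11/42 to the basis.

S(h_1,k_3): leading monomials are coprime, so the S-polynomial reduces to 0 (Buchberger's first criterion).
S(h_2,k_3): leading monomials are coprime, so the S-polynomial reduces to 0 (Buchberger's first criterion).
Every S-polynomial of the final basis reduces to 0, so we have a Gröbner basis.
Inter-reduce: drop elements whose leading term is divisible by another's, tail-reduce, and make monic.
Reduced Gröbner basis: {x_1**3 + 7/2*x_1*x_2**2 + 2/5*x_2 - 3/5, x_2**3 - 3/4*x_1*x_2 + 11/4*x_3**2 + 9/20*x_2 - 11/20}.

The bases are distinct; the ideals are different.

No, the ideals differ.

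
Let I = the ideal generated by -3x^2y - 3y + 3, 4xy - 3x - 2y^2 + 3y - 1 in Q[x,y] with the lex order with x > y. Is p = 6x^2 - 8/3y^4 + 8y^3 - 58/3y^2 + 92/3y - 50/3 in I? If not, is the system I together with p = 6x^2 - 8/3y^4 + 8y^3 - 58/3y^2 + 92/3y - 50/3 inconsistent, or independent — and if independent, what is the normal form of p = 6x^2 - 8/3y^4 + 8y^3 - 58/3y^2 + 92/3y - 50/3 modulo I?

6x^2 - 8/3y^4 + 8y^3 - 58/3y^2 + 92/3y - 50/3 lies in I (it reduces to 0).

First compute the reduced Gröbner basis of I by Buchberger's algorithm.
f_1 = -3x^2y - 3y + 3, LT = x^2y.
f_2 = 4xy - 3x - 2y^2 + 3y - 1, LT = xy.

S(f_1,f_2): lcm = x^2y. S = 3/4x^2 + 1/2xy^2 - 3/4xy + 1/4x + y - 1.
  reduce S modulo (f_1, f_2):
  remainder 3/4x^2 - 1/32x + 1/4y^3 - 9/16y^2 + 45/32y - 35/32 ≠ 0; add h_3 = 3/4x^2 - 1/32x + 1/4y^3 - 9/16y^2 + 45/32y - 35/32 to the basis.

S(f_1,h_3): lcm = x^2y. S = 1/24xy - 1/3y^4 + 3/4y^3 - 15/8y^2 + 59/24y - 1.
  reduce S modulo (f_1, f_2, h_3):
  remainder 1/32x - 1/3y^4 + 3/4y^3 - 89/48y^2 + 233/96y - 95/96 ≠ 0; add h_4 = 1/32x - 1/3y^4 + 3/4y^3 - 89/48y^2 + 233/96y - 95/96 to the basis.

S(f_1,h_4): lcm = x^2y. S = 32/3xy^5 - 24xy^4 + 178/3xy^3 - 233/3xy^2 + 95/3xy + y - 1.
  reduce S modulo (f_1, f_2, h_3, h_4):
  remainder 16/3y^6 - 16y^5 + 116/3y^4 - 184/3y^3 + 136/3y^2 - 12y ≠ 0; add h_5 = 16/3y^6 - 16y^5 + 116/3y^4 - 184/3y^3 + 136/3y^2 - 12y to the basis.

S(f_2,h_4): lcm = xy. S = -3/4x + 32/3y^5 - 24y^4 + 178/3y^3 - 469/6y^2 + 389/12y - 1/4.
  reduce S modulo (f_1, f_2, h_3, h_4, h_5):
  remainder 32/3y^5 - 32y^4 + 232/3y^3 - 368/3y^2 + 272/3y - 24 ≠ 0; add h_6 = 32/3y^5 - 32y^4 + 232/3y^3 - 368/3y^2 + 272/3y - 24 to the basis.

The other S-polynomials (S(f_2,h_3), S(h_3,h_4), S(f_1,h_5), S(f_2,h_5), S(h_3,h_5), S(h_4,h_5), S(f_1,h_6), S(f_2,h_6), S(h_3,h_6), S(h_4,h_6), S(h_5,h_6)) all reduce to 0 modulo the current basis, so we have a Gröbner basis.
Inter-reduce: drop elements whose leading term is divisible by another's, tail-reduce, and make monic.
Reduced Gröbner basis: {x - 32/3y^4 + 24y^3 - 178/3y^2 + 233/3y - 95/3, y^5 - 3y^4 + 29/4y^3 - 23/2y^2 + 17/2y - 9/4}.
Label its elements g_1 = x - 32/3y^4 + 24y^3 - 178/3y^2 + 233/3y - 95/3, g_2 = y^5 - 3y^4 + 29/4y^3 - 23/2y^2 + 17/2y - 9/4.

Reduce p = 6x^2 - 8/3y^4 + 8y^3 - 58/3y^2 + 92/3y - 50/3 modulo G:
  leading term x^2: subtract (6x)·g_1 from 6x^2 - 8/3y^4 + 8y^3 - 58/3y^2 + 92/3y - 50/3 → 64xy^4 - 144xy^3 + 356xy^2 - 466xy + 190x - 8/3y^4 + 8y^3 - 58/3y^2 + 92/3y - 50/3
  leading term xy^4: subtract (64y^4)·g_1 from 64xy^4 - 144xy^3 + 356xy^2 - 466xy + 190x - 8/3y^4 + 8y^3 - 58/3y^2 + 92/3y - 50/3 → -144xy^3 + 356xy^2 - 466xy + 190x + 2048/3y^8 - 1536y^7 + 11392/3y^6 - 14912/3y^5 + 2024y^4 + 8y^3 - 58/3y^2 + 92/3y - 50/3
  leading term xy^3: subtract (-144y^3)·g_1 from -144xy^3 + 356xy^2 - 466xy + 190x + 2048/3y^8 - 1536y^7 + 11392/3y^6 - 14912/3y^5 + 2024y^4 + 8y^3 - 58/3y^2 + 92/3y - 50/3 → 356xy^2 - 466xy + 190x + 2048/3y^8 - 3072y^7 + 21760/3y^6 - 40544/3y^5 + 13208y^4 - 4552y^3 - 58/3y^2 + 92/3y - 50/3
  leading term xy^2: subtract (356y^2)·g_1 from 356xy^2 - 466xy + 190x + 2048/3y^8 - 3072y^7 + 21760/3y^6 - 40544/3y^5 + 13208y^4 - 4552y^3 - 58/3y^2 + 92/3y - 50/3 → -466xy + 190x + 2048/3y^8 - 3072y^7 + 33152/3y^6 - 66176/3y^5 + 102992/3y^4 - 96604/3y^3 + 11254y^2 + 92/3y - 50/3
  leading term xy: subtract (-466y)·g_1 from -466xy + 190x + 2048/3y^8 - 3072y^7 + 33152/3y^6 - 66176/3y^5 + 102992/3y^4 - 96604/3y^3 + 11254y^2 + 92/3y - 50/3 → 190x + 2048/3y^8 - 3072y^7 + 33152/3y^6 - 81088/3y^5 + 136544/3y^4 - 179552/3y^3 + 142340/3y^2 - 14726y - 50/3
  leading term x: subtract (190)·g_1 from 190x + 2048/3y^8 - 3072y^7 + 33152/3y^6 - 81088/3y^5 + 136544/3y^4 - 179552/3y^3 + 142340/3y^2 - 14726y - 50/3 → 2048/3y^8 - 3072y^7 + 33152/3y^6 - 81088/3y^5 + 142624/3y^4 - 193232/3y^3 + 58720y^2 - 88448/3y + 6000
  leading term y^8: subtract (2048/3y^3)·g_2 from 2048/3y^8 - 3072y^7 + 33152/3y^6 - 81088/3y^5 + 142624/3y^4 - 193232/3y^3 + 58720y^2 - 88448/3y + 6000 → -1024y^7 + 18304/3y^6 - 57536/3y^5 + 125216/3y^4 - 188624/3y^3 + 58720y^2 - 88448/3y + 6000
  leading term y^7: subtract (-1024y^2)·g_2 from -1024y^7 + 18304/3y^6 - 57536/3y^5 + 125216/3y^4 - 188624/3y^3 + 58720y^2 - 88448/3y + 6000 → 9088/3y^6 - 35264/3y^5 + 89888/3y^4 - 162512/3y^3 + 56416y^2 - 88448/3y + 6000
  leading term y^6: subtract (9088/3y)·g_2 from 9088/3y^6 - 35264/3y^5 + 89888/3y^4 - 162512/3y^3 + 56416y^2 - 88448/3y + 6000 → -8000/3y^5 + 8000y^4 - 58000/3y^3 + 92000/3y^2 - 68000/3y + 6000
  leading term y^5: subtract (-8000/3)·g_2 from -8000/3y^5 + 8000y^4 - 58000/3y^3 + 92000/3y^2 - 68000/3y + 6000 → 0
  normal form = 0.
Since the normal form is 0, p ∈ I.

Ideal membership is decidable via reduction modulo a Gröbner basis.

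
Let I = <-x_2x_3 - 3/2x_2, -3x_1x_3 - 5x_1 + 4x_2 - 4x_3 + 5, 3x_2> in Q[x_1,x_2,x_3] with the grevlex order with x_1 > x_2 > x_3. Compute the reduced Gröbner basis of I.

G = {x_1x_3 + 5/3x_1 + 4/3x_3 - 5/3, x_2}

The reduced Gröbner basis is the canonical form of the ideal for this ordering.

f_1 = -x_2x_3 - 3/2x_2, LT = x_2x_3.
f_2 = -3x_1x_3 - 5x_1 + 4x_2 - 4x_3 + 5, LT = x_1x_3.
f_3 = 3x_2, LT = x_2.

The S-polynomials (S(f_1,f_2), S(f_1,f_3), S(f_2,f_3)) all reduce to 0 modulo the current basis, so we have a Gröbner basis.
Inter-reduce: drop elements whose leading term is divisible by another's, tail-reduce, and make monic.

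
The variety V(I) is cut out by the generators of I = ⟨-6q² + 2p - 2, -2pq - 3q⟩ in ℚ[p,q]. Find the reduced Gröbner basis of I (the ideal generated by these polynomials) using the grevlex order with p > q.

G = {p² + ½p - 3/2, pq + 3/2q, q² - ⅓p + ⅓}

This is the nonlinear analogue of row-reducing a linear system.

f_1 = -6q² + 2p - 2, LT = q².
f_2 = -2pq - 3q, LT = pq.

S(f_1,f_2): lcm = pq². S = -⅓p² - 3/2q² + ⅓p.
  reduce S modulo (f_1, f_2):
  remainder -⅓p² - ⅙p + ½ ≠ 0; add g_3 = -⅓p² - ⅙p + ½ to the basis.

The other S-polynomials (S(f_1,g_3), S(f_2,g_3)) all reduce to 0 modulo the current basis, so we have a Gröbner basis.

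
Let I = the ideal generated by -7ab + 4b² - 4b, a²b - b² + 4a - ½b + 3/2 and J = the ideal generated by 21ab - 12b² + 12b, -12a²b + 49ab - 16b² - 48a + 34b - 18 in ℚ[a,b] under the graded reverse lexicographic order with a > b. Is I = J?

Yes, the ideals are equal.

Two ideals are equal iff their reduced Gröbner bases coincide (the reduced basis is unique for a fixed ordering).
Buchberger on the first generating set:
f_1 = -7ab + 4b² - 4b, LT = ab.
f_2 = a²b - b² + 4a - ½b + 3/2, LT = a²b.

S(f_1,f_2): lcm = a²b. S = -4/7ab² + 4/7ab + b² - 4a + ½b - 3/2.
  leading term ab²: subtract (4/49b)·f_1 from -4/7ab² + 4/7ab + b² - 4a + ½b - 3/2 → -16/49b³ + 4/7ab + 65/49b² - 4a + ½b - 3/2
  leading term b³: no divisor's leading term divides it; move -16/49b³ to the remainder.
  leading term ab: subtract (-4/49)·f_1 from 4/7ab + 65/49b² - 4a + ½b - 3/2 → 81/49b² - 4a + 17/98b - 3/2
  leading term b²: no divisor's leading term divides it; move 81/49b² to the remainder.
  leading term a: no divisor's leading term divides it; move -4a to the remainder.
  leading term b: no divisor's leading term divides it; move 17/98b to the remainder.
  leading term 1: no divisor's leading term divides it; move -3/2 to the remainder.
  remainder -16/49b³ + 81/49b² - 4a + 17/98b - 3/2 ≠ 0; add g_3 = -16/49b³ + 81/49b² - 4a + 17/98b - 3/2 to the basis.

S(f_1,g_3): lcm = ab³. S = -4/7b⁴ + 81/16ab² + 4/7b³ - 49/4a² + 17/32ab - 147/32a.
  leading term b⁴: subtract (7/4b)·g_3 from -4/7b⁴ + 81/16ab² + 4/7b³ - 49/4a² + 17/32ab - 147/32a → 81/16ab² - 65/28b³ - 49/4a² + 241/32ab - 17/56b² - 147/32a + 21/8b
  leading term ab²: subtract (-81/112b)·f_1 from 81/16ab² - 65/28b³ - 49/4a² + 241/32ab - 17/56b² - 147/32a + 21/8b → 4/7b³ - 49/4a² + 241/32ab - 179/56b² - 147/32a + 21/8b
  leading term b³: subtract (-7/4)·g_3 from 4/7b³ - 49/4a² + 241/32ab - 179/56b² - 147/32a + 21/8b → -49/4a² + 241/32ab - 17/56b² - 371/32a + 41/14b - 21/8
  leading term a²: no divisor's leading term divides it; move -49/4a² to the remainder.
  leading term ab: subtract (-241/224)·f_1 from 241/32ab - 17/56b² - 371/32a + 41/14b - 21/8 → 4b² - 371/32a - 11/8b - 21/8
  leading term b²: no divisor's leading term divides it; move 4b² to the remainder.
  leading term a: no divisor's leading term divides it; move -371/32a to the remainder.
  leading term b: no divisor's leading term divides it; move -11/8b to the remainder.
  leading term 1: no divisor's leading term divides it; move -21/8 to the remainder.
  remainder -49/4a² + 4b² - 371/32a - 11/8b - 21/8 ≠ 0; add g_4 = -49/4a² + 4b² - 371/32a - 11/8b - 21/8 to the basis.

The other S-polynomials (S(f_2,g_3), S(f_1,g_4), S(f_2,g_4), S(g_3,g_4)) all reduce to 0 modulo the current basis, so we have a Gröbner basis.
Inter-reduce: drop elements whose leading term is divisible by another's, tail-reduce, and make monic.
Reduced Gröbner basis: {b³ - 81/16b² + 49/4a - 17/32b + 147/32, a² - 16/49b² + 53/56a + 11/98b + 3/14, ab - 4/7b² + 4/7b}.

Buchberger on the second generating set:
h_1 = 21ab - 12b² + 12b, LT = ab.
h_2 = -12a²b + 49ab - 16b² - 48a + 34b - 18, LT = a²b.

S(h_1,h_2): lcm = a²b. S = -4/7ab² + 391/84ab - 4/3b² - 4a + 17/6b - 3/2.
  leading term ab²: subtract (-4/147b)·h_1 from -4/7ab² + 391/84ab - 4/3b² - 4a + 17/6b - 3/2 → -16/49b³ + 391/84ab - 148/147b² - 4a + 17/6b - 3/2
  leading term b³: no divisor's leading term divides it; move -16/49b³ to the remainder.
  leading term ab: subtract (391/1764)·h_1 from 391/84ab - 148/147b² - 4a + 17/6b - 3/2 → 81/49b² - 4a + 17/98b - 3/2
  leading term b²: no divisor's leading term divides it; move 81/49b² to the remainder.
  leading term a: no divisor's leading term divides it; move -4a to the remainder.
  leading term b: no divisor's leading term divides it; move 17/98b to the remainder.
  leading term 1: no divisor's leading term divides it; move -3/2 to the remainder.
  remainder -16/49b³ + 81/49b² - 4a + 17/98b - 3/2 ≠ 0; add k_3 = -16/49b³ + 81/49b² - 4a + 17/98b - 3/2 to the basis.

S(h_1,k_3): lcm = ab³. S = -4/7b⁴ + 81/16ab² + 4/7b³ - 49/4a² + 17/32ab - 147/32a.
  leading term b⁴: subtract (7/4b)·k_3 from -4/7b⁴ + 81/16ab² + 4/7b³ - 49/4a² + 17/32ab - 147/32a → 81/16ab² - 65/28b³ - 49/4a² + 241/32ab - 17/56b² - 147/32a + 21/8b
  leading term ab²: subtract (27/112b)·h_1 from 81/16ab² - 65/28b³ - 49/4a² + 241/32ab - 17/56b² - 147/32a + 21/8b → 4/7b³ - 49/4a² + 241/32ab - 179/56b² - 147/32a + 21/8b
  leading term b³: subtract (-7/4)·k_3 from 4/7b³ - 49/4a² + 241/32ab - 179/56b² - 147/32a + 21/8b → -49/4a² + 241/32ab - 17/56b² - 371/32a + 41/14b - 21/8
  leading term a²: no divisor's leading term divides it; move -49/4a² to the remainder.
  leading term ab: subtract (241/672)·h_1 from 241/32ab - 17/56b² - 371/32a + 41/14b - 21/8 → 4b² - 371/32a - 11/8b - 21/8
  leading term b²: no divisor's leading term divides it; move 4b² to the remainder.
  leading term a: no divisor's leading term divides it; move -371/32a to the remainder.
  leading term b: no divisor's leading term divides it; move -11/8b to the remainder.
  leading term 1: no divisor's leading term divides it; move -21/8 to the remainder.
  remainder -49/4a² + 4b² - 371/32a - 11/8b - 21/8 ≠ 0; add k_4 = -49/4a² + 4b² - 371/32a - 11/8b - 21/8 to the basis.

The other S-polynomials (S(h_2,k_3), S(h_1,k_4), S(h_2,k_4), S(k_3,k_4)) all reduce to 0 modulo the current basis, so we have a Gröbner basis.
Inter-reduce: drop elements whose leading term is divisible by another's, tail-reduce, and make monic.
Reduced Gröbner basis: {b³ - 81/16b² + 49/4a - 17/32b + 147/32, a² - 16/49b² + 53/56a + 11/98b + 3/14, ab - 4/7b² + 4/7b}.

Same reduced basis, so the two generating sets span the same ideal.
The choice of monomial ordering does not affect the verdict — as long as both bases are computed under the same ordering, their equality decides ideal equality.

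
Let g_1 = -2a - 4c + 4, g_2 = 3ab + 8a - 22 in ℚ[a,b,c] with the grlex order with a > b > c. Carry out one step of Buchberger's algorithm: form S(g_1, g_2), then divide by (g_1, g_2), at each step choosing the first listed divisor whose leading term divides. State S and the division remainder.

lcm(LM(g_1), LM(g_2)) = ab.
S = (lcm/LT(g_1))·g_1 − (lcm/LT(g_2))·g_2 = 2bc - 8/3a - 2b + 22/3.
Reduce S modulo (g_1, g_2) in that order:
  leading term bc: no divisor's leading term divides it; move 2bc to the remainder.
  leading term a: subtract (4/3)·g_1 from -8/3a - 2b + 22/3 → -2b + 16/3c + 2
  leading term b: no divisor's leading term divides it; move -2b to the remainder.
  leading term c: no divisor's leading term divides it; move 16/3c to the remainder.
  leading term 1: no divisor's leading term divides it; move 2 to the remainder.
The remainder 2bc - 2b + 16/3c + 2 is nonzero, so it would be added as the next basis element.

S(g_1, g_2) = 2bc - 8/3a - 2b + 22/3; remainder on division = 2bc - 2b + 16/3c + 2.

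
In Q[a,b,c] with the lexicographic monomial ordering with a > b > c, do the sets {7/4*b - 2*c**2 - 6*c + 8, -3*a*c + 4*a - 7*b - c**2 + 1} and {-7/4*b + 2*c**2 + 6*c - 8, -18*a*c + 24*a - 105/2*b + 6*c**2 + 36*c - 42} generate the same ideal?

Yes, the ideals are equal.

Equality of ideals is decidable: compute both reduced Gröbner bases (unique for the ordering) and check whether they agree.
Buchberger on the first generating set:
f_1 = 7/4*b - 2*c**2 - 6*c + 8, LT = b.
f_2 = -3*a*c + 4*a - 7*b - c**2 + 1, LT = a*c.

S(f_1,f_2): leading monomials are coprime, so the S-polynomial reduces to 0 (Buchberger's first criterion).
Every S-polynomial of the final basis reduces to 0, so we have a Gröbner basis.
Inter-reduce: drop elements whose leading term is divisible by another's, tail-reduce, and make monic.
Reduced Gröbner basis: {a*c - 4/3*a + 3*c**2 + 8*c - 11, b - 8/7*c**2 - 24/7*c + 32/7}.

Buchberger on the second generating set:
h_1 = -7/4*b + 2*c**2 + 6*c - 8, LT = b.
h_2 = -18*a*c + 24*a - 105/2*b + 6*c**2 + 36*c - 42, LT = a*c.

S(h_1,h_2): leading monomials are coprime, so the S-polynomial reduces to 0 (Buchberger's first criterion).
Every S-polynomial of the final basis reduces to 0, so we have a Gröbner basis.
Inter-reduce: drop elements whose leading term is divisible by another's, tail-reduce, and make monic.
Reduced Gröbner basis: {a*c - 4/3*a + 3*c**2 + 8*c - 11, b - 8/7*c**2 - 24/7*c + 32/7}.

These coincide, so the ideals are equal.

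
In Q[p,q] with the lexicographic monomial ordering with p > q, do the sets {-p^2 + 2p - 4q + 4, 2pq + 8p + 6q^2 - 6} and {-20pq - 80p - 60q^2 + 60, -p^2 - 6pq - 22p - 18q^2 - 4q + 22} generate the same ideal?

Equality of ideals is decidable: compute both reduced Gröbner bases (unique for the ordering) and check whether they agree.
Buchberger on the first generating set:
f_1 = -p^2 + 2p - 4q + 4, LT = p^2.
f_2 = 2pq + 8p + 6q^2 - 6, LT = pq.

S(f_1,f_2): lcm = p^2q. S = -4p^2 - 3pq^2 - 2pq + 3p + 4q^2 - 4q.
  leading term p^2: subtract (4)·f_1 from -4p^2 - 3pq^2 - 2pq + 3p + 4q^2 - 4q → -3pq^2 - 2pq - 5p + 4q^2 + 12q - 16
  leading term pq^2: subtract (-3/2q)·f_2 from -3pq^2 - 2pq - 5p + 4q^2 + 12q - 16 → 10pq - 5p + 9q^3 + 4q^2 + 3q - 16
  leading term pq: subtract (5)·f_2 from 10pq - 5p + 9q^3 + 4q^2 + 3q - 16 → -45p + 9q^3 - 26q^2 + 3q + 14
  leading term p: no divisor's leading term divides it; move -45p to the remainder.
  leading term q^3: no divisor's leading term divides it; move 9q^3 to the remainder.
  leading term q^2: no divisor's leading term divides it; move -26q^2 to the remainder.
  leading term q: no divisor's leading term divides it; move 3q to the remainder.
  leading term 1: no divisor's leading term divides it; move 14 to the remainder.
  remainder -45p + 9q^3 - 26q^2 + 3q + 14 ≠ 0; add g_3 = -45p + 9q^3 - 26q^2 + 3q + 14 to the basis.

S(f_1,g_3): lcm = p^2. S = 1/5pq^3 - 26/45pq^2 + 1/15pq - 76/45p + 4q - 4.
  leading term pq^3: subtract (1/10q^2)·f_2 from 1/5pq^3 - 26/45pq^2 + 1/15pq - 76/45p + 4q - 4 → -62/45pq^2 + 1/15pq - 76/45p - 3/5q^4 + 3/5q^2 + 4q - 4
  leading term pq^2: subtract (-31/45q)·f_2 from -62/45pq^2 + 1/15pq - 76/45p - 3/5q^4 + 3/5q^2 + 4q - 4 → 251/45pq - 76/45p - 3/5q^4 + 62/15q^3 + 3/5q^2 - 2/15q - 4
  leading term pq: subtract (251/90)·f_2 from 251/45pq - 76/45p - 3/5q^4 + 62/15q^3 + 3/5q^2 - 2/15q - 4 → -24p - 3/5q^4 + 62/15q^3 - 242/15q^2 - 2/15q + 191/15
  leading term p: subtract (8/15)·g_3 from -24p - 3/5q^4 + 62/15q^3 - 242/15q^2 - 2/15q + 191/15 → -3/5q^4 - 2/3q^3 - 34/15q^2 - 26/15q + 79/15
  leading term q^4: no divisor's leading term divides it; move -3/5q^4 to the remainder.
  leading term q^3: no divisor's leading term divides it; move -2/3q^3 to the remainder.
  leading term q^2: no divisor's leading term divides it; move -34/15q^2 to the remainder.
  leading term q: no divisor's leading term divides it; move -26/15q to the remainder.
  leading term 1: no divisor's leading term divides it; move 79/15 to the remainder.
  remainder -3/5q^4 - 2/3q^3 - 34/15q^2 - 26/15q + 79/15 ≠ 0; add g_4 = -3/5q^4 - 2/3q^3 - 34/15q^2 - 26/15q + 79/15 to the basis.

The other S-polynomials (S(f_2,g_3), S(f_1,g_4), S(f_2,g_4), S(g_3,g_4)) all reduce to 0 modulo the current basis, so we have a Gröbner basis.
Inter-reduce: drop elements whose leading term is divisible by another's, tail-reduce, and make monic.
Reduced Gröbner basis: {p - 1/5q^3 + 26/45q^2 - 1/15q - 14/45, q^4 + 10/9q^3 + 34/9q^2 + 26/9q - 79/9}.

Buchberger on the second generating set:
h_1 = -20pq - 80p - 60q^2 + 60, LT = pq.
h_2 = -p^2 - 6pq - 22p - 18q^2 - 4q + 22, LT = p^2.

S(h_1,h_2): lcm = p^2q. S = 4p^2 - 3pq^2 - 22pq - 3p - 18q^3 - 4q^2 + 22q.
  leading term p^2: subtract (-4)·h_2 from 4p^2 - 3pq^2 - 22pq - 3p - 18q^3 - 4q^2 + 22q → -3pq^2 - 46pq - 91p - 18q^3 - 76q^2 + 6q + 88
  leading term pq^2: subtract (3/20q)·h_1 from -3pq^2 - 46pq - 91p - 18q^3 - 76q^2 + 6q + 88 → -34pq - 91p - 9q^3 - 76q^2 - 3q + 88
  leading term pq: subtract (17/10)·h_1 from -34pq - 91p - 9q^3 - 76q^2 - 3q + 88 → 45p - 9q^3 + 26q^2 - 3q - 14
  leading term p: no divisor's leading term divides it; move 45p to the remainder.
  leading term q^3: no divisor's leading term divides it; move -9q^3 to the remainder.
  leading term q^2: no divisor's leading term divides it; move 26q^2 to the remainder.
  leading term q: no divisor's leading term divides it; move -3q to the remainder.
  leading term 1: no divisor's leading term divides it; move -14 to the remainder.
  remainder 45p - 9q^3 + 26q^2 - 3q - 14 ≠ 0; add k_3 = 45p - 9q^3 + 26q^2 - 3q - 14 to the basis.

S(h_1,k_3): lcm = pq. S = 4p + 1/5q^4 - 26/45q^3 + 46/15q^2 + 14/45q - 3.
  leading term p: subtract (4/45)·k_3 from 4p + 1/5q^4 - 26/45q^3 + 46/15q^2 + 14/45q - 3 → 1/5q^4 + 2/9q^3 + 34/45q^2 + 26/45q - 79/45
  leading term q^4: no divisor's leading term divides it; move 1/5q^4 to the remainder.
  leading term q^3: no divisor's leading term divides it; move 2/9q^3 to the remainder.
  leading term q^2: no divisor's leading term divides it; move 34/45q^2 to the remainder.
  leading term q: no divisor's leading term divides it; move 26/45q to the remainder.
  leading term 1: no divisor's leading term divides it; move -79/45 to the remainder.
  remainder 1/5q^4 + 2/9q^3 + 34/45q^2 + 26/45q - 79/45 ≠ 0; add k_4 = 1/5q^4 + 2/9q^3 + 34/45q^2 + 26/45q - 79/45 to the basis.

The other S-polynomials (S(h_2,k_3), S(h_1,k_4), S(h_2,k_4), S(k_3,k_4)) all reduce to 0 modulo the current basis, so we have a Gröbner basis.
Inter-reduce: drop elements whose leading term is divisible by another's, tail-reduce, and make monic.
Reduced Gröbner basis: {p - 1/5q^3 + 26/45q^2 - 1/15q - 14/45, q^4 + 10/9q^3 + 34/9q^2 + 26/9q - 79/9}.

The two bases agree; hence the ideals are identical.

Yes, the ideals are equal.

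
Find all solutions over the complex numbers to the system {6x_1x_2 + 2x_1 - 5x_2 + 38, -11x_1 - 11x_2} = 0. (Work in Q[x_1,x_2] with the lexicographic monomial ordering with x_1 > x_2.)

{(19/6, -19/6), (-2, 2)}

Compute a lex Gröbner basis by Buchberger's algorithm.
f_1 = 6x_1x_2 + 2x_1 - 5x_2 + 38, LT = x_1x_2.
f_2 = -11x_1 - 11x_2, LT = x_1.

S(f_1,f_2): lcm = x_1x_2. S = 1/3x_1 - x_2^2 - 5/6x_2 + 19/3.
  leading term x_1: subtract (-1/33)·f_2 from 1/3x_1 - x_2^2 - 5/6x_2 + 19/3 → -x_2^2 - 7/6x_2 + 19/3
  leading term x_2^2: no divisor's leading term divides it; move -x_2^2 to the remainder.
  leading term x_2: no divisor's leading term divides it; move -7/6x_2 to the remainder.
  leading term 1: no divisor's leading term divides it; move 19/3 to the remainder.
  remainder -x_2^2 - 7/6x_2 + 19/3 ≠ 0; add h_3 = -x_2^2 - 7/6x_2 + 19/3 to the basis.

The other S-polynomials (S(f_1,h_3), S(f_2,h_3)) all reduce to 0 modulo the current basis, so we have a Gröbner basis.
Inter-reduce: drop elements whose leading term is divisible by another's, tail-reduce, and make monic.
Reduced Gröbner basis: {x_1 + x_2, x_2^2 + 7/6x_2 - 19/3}.

Elimination: the polynomial x_2^2 + 7/6x_2 - 19/3 lies in the elimination ideal for x_2, so x_2 ∈ {-19/6, 2}. For each such x_2, the remaining basis elements (now univariate) give the rest of the solution.
  x_2 = -19/6: the earlier basis element becomes x_1 - 19/6 = 0, giving x_1 = 19/6 — point (19/6, -19/6).
  x_2 = 2: the earlier basis element becomes x_1 + 2 = 0, giving x_1 = -2 — point (-2, 2).
Each listed point satisfies every original equation (direct substitution).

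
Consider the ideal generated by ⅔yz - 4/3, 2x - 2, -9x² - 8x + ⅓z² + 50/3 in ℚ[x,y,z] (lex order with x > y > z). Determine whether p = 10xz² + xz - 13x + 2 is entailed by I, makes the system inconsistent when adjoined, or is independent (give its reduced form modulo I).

10xz² + xz - 13x + 2 is independent of I; its normal form modulo I is z - 1.

First compute the reduced Gröbner basis of I by Buchberger's algorithm.
f_1 = ⅔yz - 4/3, LT = yz.
f_2 = 2x - 2, LT = x.
f_3 = -9x² - 8x + ⅓z² + 50/3, LT = x².

S(f_2,f_3): lcm = x². S = -17/9x + 1/27z² + 50/27.
  leading term x: subtract (-17/18)·f_2 from -17/9x + 1/27z² + 50/27 → 1/27z² - 1/27
  leading term z²: no divisor's leading term divides it; move 1/27z² to the remainder.
  leading term 1: no divisor's leading term divides it; move -1/27 to the remainder.
  remainder 1/27z² - 1/27 ≠ 0; add h_4 = 1/27z² - 1/27 to the basis.

S(f_1,h_4): lcm = yz². S = y - 2z.
  leading term y: no divisor's leading term divides it; move y to the remainder.
  leading term z: no divisor's leading term divides it; move -2z to the remainder.
  remainder y - 2z ≠ 0; add h_5 = y - 2z to the basis.

The other S-polynomials (S(f_1,f_2), S(f_1,f_3), S(f_2,h_4), S(f_3,h_4), S(f_1,h_5), S(f_2,h_5), S(f_3,h_5), S(h_4,h_5)) all reduce to 0 modulo the current basis, so we have a Gröbner basis.
Inter-reduce: drop elements whose leading term is divisible by another's, tail-reduce, and make monic.
Reduced Gröbner basis: {x - 1, y - 2z, z² - 1}.
Label its elements g_1 = x - 1, g_2 = y - 2z, g_3 = z² - 1.

Reduce p = 10xz² + xz - 13x + 2 modulo G:
  leading term xz²: subtract (10z²)·g_1 from 10xz² + xz - 13x + 2 → xz - 13x + 10z² + 2
  leading term xz: subtract (z)·g_1 from xz - 13x + 10z² + 2 → -13x + 10z² + z + 2
  leading term x: subtract (-13)·g_1 from -13x + 10z² + z + 2 → 10z² + z - 11
  leading term z²: subtract (10)·g_3 from 10z² + z - 11 → z - 1
  leading term z: no divisor's leading term divides it; move z to the remainder.
  leading term 1: no divisor's leading term divides it; move -1 to the remainder.
  normal form = z - 1.
The normal form is nonzero, so p ∉ I. Since p minus its normal form lies in I, I + (p) = I + (r) where r = z - 1; decide whether this ideal is the whole ring.
Run Buchberger on G together with r (pairs among the g_i already reduce to 0 since G is a Gröbner basis):
g_1 = x - 1, LT = x.
g_2 = y - 2z, LT = y.
g_3 = z² - 1, LT = z².
r = z - 1, LT = z.

The S-polynomials (S(g_1,g_2), S(g_1,g_3), S(g_1,r), S(g_2,g_3), S(g_2,r), S(g_3,r)) all reduce to 0 modulo the current basis, so we have a Gröbner basis.
Inter-reduce: drop elements whose leading term is divisible by another's, tail-reduce, and make monic.
Reduced Gröbner basis: {x - 1, y - 2, z - 1}.
The reduced Gröbner basis of I + (p) is {x - 1, y - 2, z - 1} ≠ {1}, a proper ideal, so the enlarged system stays consistent: p is independent of I, with normal form z - 1.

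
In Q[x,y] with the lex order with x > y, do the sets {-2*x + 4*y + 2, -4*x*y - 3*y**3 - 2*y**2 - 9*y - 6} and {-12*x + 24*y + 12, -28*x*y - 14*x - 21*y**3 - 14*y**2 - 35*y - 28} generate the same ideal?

Yes, the ideals are equal.

Since reduced Gröbner bases are canonical representatives of ideals under a given ordering, it suffices to compute and compare them.
Buchberger on the first generating set:
f_1 = -2*x + 4*y + 2, LT = x.
f_2 = -4*x*y - 3*y**3 - 2*y**2 - 9*y - 6, LT = x*y.

S(f_1,f_2): lcm = x*y. S = -3/4*y**3 - 5/2*y**2 - 13/4*y - 3/2.
  leading term y**3: no divisor's leading term divides it; move -3/4*y**3 to the remainder.
  leading term y**2: no divisor's leading term divides it; move -5/2*y**2 to the remainder.
  leading term y: no divisor's leading term divides it; move -13/4*y to the remainder.
  leading term 1: no divisor's leading term divides it; move -3/2 to the remainder.
  remainder -3/4*y**3 - 5/2*y**2 - 13/4*y - 3/2 ≠ 0; add g_3 = -3/4*y**3 - 5/2*y**2 - 13/4*y - 3/2 to the basis.

The other S-polynomials (S(f_1,g_3), S(f_2,g_3)) all reduce to 0 modulo the current basis, so we have a Gröbner basis.
Inter-reduce: drop elements whose leading term is divisible by another's, tail-reduce, and make monic.
Reduced Gröbner basis: {x - 2*y - 1, y**3 + 10/3*y**2 + 13/3*y + 2}.

Buchberger on the second generating set:
h_1 = -12*x + 24*y + 12, LT = x.
h_2 = -28*x*y - 14*x - 21*y**3 - 14*y**2 - 35*y - 28, LT = x*y.

S(h_1,h_2): lcm = x*y. S = -1/2*x - 3/4*y**3 - 5/2*y**2 - 9/4*y - 1.
  leading term x: subtract (1/24)·h_1 from -1/2*x - 3/4*y**3 - 5/2*y**2 - 9/4*y - 1 → -3/4*y**3 - 5/2*y**2 - 13/4*y - 3/2
  leading term y**3: no divisor's leading term divides it; move -3/4*y**3 to the remainder.
  leading term y**2: no divisor's leading term divides it; move -5/2*y**2 to the remainder.
  leading term y: no divisor's leading term divides it; move -13/4*y to the remainder.
  leading term 1: no divisor's leading term divides it; move -3/2 to the remainder.
  remainder -3/4*y**3 - 5/2*y**2 - 13/4*y - 3/2 ≠ 0; add k_3 = -3/4*y**3 - 5/2*y**2 - 13/4*y - 3/2 to the basis.

The other S-polynomials (S(h_1,k_3), S(h_2,k_3)) all reduce to 0 modulo the current basis, so we have a Gröbner basis.
Inter-reduce: drop elements whose leading term is divisible by another's, tail-reduce, and make monic.
Reduced Gröbner basis: {x - 2*y - 1, y**3 + 10/3*y**2 + 13/3*y + 2}.

The two bases agree; hence the ideals are identical.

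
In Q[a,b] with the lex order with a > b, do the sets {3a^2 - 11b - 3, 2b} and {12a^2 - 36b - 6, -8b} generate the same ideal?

No, the ideals differ.

For a fixed monomial order, each ideal has a unique reduced Gröbner basis; comparing bases decides equality.
Buchberger on the first generating set:
f_1 = 3a^2 - 11b - 3, LT = a^2.
f_2 = 2b, LT = b.

S(f_1,f_2): leading monomials are coprime, so the S-polynomial reduces to 0 (Buchberger's first criterion).
Every S-polynomial of the final basis reduces to 0, so we have a Gröbner basis.
Inter-reduce: drop elements whose leading term is divisible by another's, tail-reduce, and make monic.
Reduced Gröbner basis: {a^2 - 1, b}.

Buchberger on the second generating set:
h_1 = 12a^2 - 36b - 6, LT = a^2.
h_2 = -8b, LT = b.

S(h_1,h_2): leading monomials are coprime, so the S-polynomial reduces to 0 (Buchberger's first criterion).
Every S-polynomial of the final basis reduces to 0, so we have a Gröbner basis.
Inter-reduce: drop elements whose leading term is divisible by another's, tail-reduce, and make monic.
Reduced Gröbner basis: {a^2 - 1/2, b}.

The bases are distinct; the ideals are different.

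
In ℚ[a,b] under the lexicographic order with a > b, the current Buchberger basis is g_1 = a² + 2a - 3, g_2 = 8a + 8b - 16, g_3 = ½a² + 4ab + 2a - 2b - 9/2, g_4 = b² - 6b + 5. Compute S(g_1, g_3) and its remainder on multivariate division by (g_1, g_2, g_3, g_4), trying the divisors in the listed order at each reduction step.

S(g_1, g_3) = -8ab - 2a + 4b + 6; remainder on division = 38b - 38.

lcm(LM(g_1), LM(g_3)) = a².
S = (lcm/LT(g_1))·g_1 − (lcm/LT(g_3))·g_3 = -8ab - 2a + 4b + 6.
Reduce S modulo (g_1, g_2, g_3, g_4) in that order:
  leading term ab: subtract (-b)·g_2 from -8ab - 2a + 4b + 6 → -2a + 8b² - 12b + 6
  leading term a: subtract (-¼)·g_2 from -2a + 8b² - 12b + 6 → 8b² - 10b + 2
  leading term b²: subtract (8)·g_4 from 8b² - 10b + 2 → 38b - 38
  leading term b: no divisor's leading term divides it; move 38b to the remainder.
  leading term 1: no divisor's leading term divides it; move -38 to the remainder.
The remainder 38b - 38 is nonzero, so it would be added as the next basis element.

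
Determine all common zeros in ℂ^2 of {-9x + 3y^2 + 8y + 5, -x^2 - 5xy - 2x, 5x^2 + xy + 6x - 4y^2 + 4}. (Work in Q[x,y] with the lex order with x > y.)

Compute a lex Gröbner basis by Buchberger's algorithm.
f_1 = -9x + 3y^2 + 8y + 5, LT = x.
f_2 = -x^2 - 5xy - 2x, LT = x^2.
f_3 = 5x^2 + xy + 6x - 4y^2 + 4, LT = x^2.

S(f_1,f_2): lcm = x^2. S = -1/3xy^2 - 53/9xy - 23/9x.
  leading term xy^2: subtract (1/27y^2)·f_1 from -1/3xy^2 - 53/9xy - 23/9x → -53/9xy - 23/9x - 1/9y^4 - 8/27y^3 - 5/27y^2
  leading term xy: subtract (53/81y)·f_1 from -53/9xy - 23/9x - 1/9y^4 - 8/27y^3 - 5/27y^2 → -23/9x - 1/9y^4 - 61/27y^3 - 439/81y^2 - 265/81y
  leading term x: subtract (23/81)·f_1 from -23/9x - 1/9y^4 - 61/27y^3 - 439/81y^2 - 265/81y → -1/9y^4 - 61/27y^3 - 508/81y^2 - 449/81y - 115/81
  leading term y^4: no divisor's leading term divides it; move -1/9y^4 to the remainder.
  leading term y^3: no divisor's leading term divides it; move -61/27y^3 to the remainder.
  leading term y^2: no divisor's leading term divides it; move -508/81y^2 to the remainder.
  leading term y: no divisor's leading term divides it; move -449/81y to the remainder.
  leading term 1: no divisor's leading term divides it; move -115/81 to the remainder.
  remainder -1/9y^4 - 61/27y^3 - 508/81y^2 - 449/81y - 115/81 ≠ 0; add h_4 = -1/9y^4 - 61/27y^3 - 508/81y^2 - 449/81y - 115/81 to the basis.

S(f_1,f_3): lcm = x^2. S = -1/3xy^2 - 49/45xy - 79/45x + 4/5y^2 - 4/5.
  leading term xy^2: subtract (1/27y^2)·f_1 from -1/3xy^2 - 49/45xy - 79/45x + 4/5y^2 - 4/5 → -49/45xy - 79/45x - 1/9y^4 - 8/27y^3 + 83/135y^2 - 4/5
  leading term xy: subtract (49/405y)·f_1 from -49/45xy - 79/45x - 1/9y^4 - 8/27y^3 + 83/135y^2 - 4/5 → -79/45x - 1/9y^4 - 89/135y^3 - 143/405y^2 - 49/81y - 4/5
  leading term x: subtract (79/405)·f_1 from -79/45x - 1/9y^4 - 89/135y^3 - 143/405y^2 - 49/81y - 4/5 → -1/9y^4 - 89/135y^3 - 76/81y^2 - 877/405y - 719/405
  leading term y^4: subtract (1)·h_4 from -1/9y^4 - 89/135y^3 - 76/81y^2 - 877/405y - 719/405 → 8/5y^3 + 16/3y^2 + 152/45y - 16/45
  leading term y^3: no divisor's leading term divides it; move 8/5y^3 to the remainder.
  leading term y^2: no divisor's leading term divides it; move 16/3y^2 to the remainder.
  leading term y: no divisor's leading term divides it; move 152/45y to the remainder.
  leading term 1: no divisor's leading term divides it; move -16/45 to the remainder.
  remainder 8/5y^3 + 16/3y^2 + 152/45y - 16/45 ≠ 0; add h_5 = 8/5y^3 + 16/3y^2 + 152/45y - 16/45 to the basis.

S(f_2,f_3): lcm = x^2. S = 24/5xy + 4/5x + 4/5y^2 - 4/5.
  leading term xy: subtract (-8/15y)·f_1 from 24/5xy + 4/5x + 4/5y^2 - 4/5 → 4/5x + 8/5y^3 + 76/15y^2 + 8/3y - 4/5
  leading term x: subtract (-4/45)·f_1 from 4/5x + 8/5y^3 + 76/15y^2 + 8/3y - 4/5 → 8/5y^3 + 16/3y^2 + 152/45y - 16/45
  leading term y^3: subtract (1)·h_5 from 8/5y^3 + 16/3y^2 + 152/45y - 16/45 → 0
  remainder 0.

S(f_1,h_4): leading monomials are coprime, so the S-polynomial reduces to 0 (Buchberger's first criterion).
S(f_2,h_4): leading monomials are coprime, so the S-polynomial reduces to 0 (Buchberger's first criterion).
S(f_3,h_4): leading monomials are coprime, so the S-polynomial reduces to 0 (Buchberger's first criterion).
S(f_1,h_5): leading monomials are coprime, so the S-polynomial reduces to 0 (Buchberger's first criterion).
S(f_2,h_5): leading monomials are coprime, so the S-polynomial reduces to 0 (Buchberger's first criterion).
S(f_3,h_5): leading monomials are coprime, so the S-polynomial reduces to 0 (Buchberger's first criterion).
S(h_4,h_5): lcm = y^4. S = 17y^3 + 163/3y^2 + 451/9y + 115/9.
  leading term y^3: subtract (85/8)·h_5 from 17y^3 + 163/3y^2 + 451/9y + 115/9 → -7/3y^2 + 128/9y + 149/9
  leading term y^2: no divisor's leading term divides it; move -7/3y^2 to the remainder.
  leading term y: no divisor's leading term divides it; move 128/9y to the remainder.
  leading term 1: no divisor's leading term divides it; move 149/9 to the remainder.
  remainder -7/3y^2 + 128/9y + 149/9 ≠ 0; add h_6 = -7/3y^2 + 128/9y + 149/9 to the basis.

S(f_1,h_6): leading monomials are coprime, so the S-polynomial reduces to 0 (Buchberger's first criterion).
S(f_2,h_6): leading monomials are coprime, so the S-polynomial reduces to 0 (Buchberger's first criterion).
S(f_3,h_6): leading monomials are coprime, so the S-polynomial reduces to 0 (Buchberger's first criterion).
S(h_4,h_6): lcm = y^4. S = 185/7y^3 + 4003/63y^2 + 449/9y + 115/9.
  leading term y^3: subtract (925/56)·h_5 from 185/7y^3 + 4003/63y^2 + 449/9y + 115/9 → -221/9y^2 - 124/21y + 1175/63
  leading term y^2: subtract (221/21)·h_6 from -221/9y^2 - 124/21y + 1175/63 → -29404/189y - 29404/189
  leading term y: no divisor's leading term divides it; move -29404/189y to the remainder.
  leading term 1: no divisor's leading term divides it; move -29404/189 to the remainder.
  remainder -29404/189y - 29404/189 ≠ 0; add h_7 = -29404/189y - 29404/189 to the basis.

S(h_5,h_6): lcm = y^3. S = 66/7y^2 + 580/63y - 2/9.
  leading term y^2: subtract (-198/49)·h_6 from 66/7y^2 + 580/63y - 2/9 → 29404/441y + 29404/441
  leading term y: subtract (-3/7)·h_7 from 29404/441y + 29404/441 → 0
  remainder 0.

S(f_1,h_7): leading monomials are coprime, so the S-polynomial reduces to 0 (Buchberger's first criterion).
S(f_2,h_7): leading monomials are coprime, so the S-polynomial reduces to 0 (Buchberger's first criterion).
S(f_3,h_7): leading monomials are coprime, so the S-polynomial reduces to 0 (Buchberger's first criterion).
S(h_4,h_7): lcm = y^4. S = 58/3y^3 + 508/9y^2 + 449/9y + 115/9.
  leading term y^3: subtract (145/12)·h_5 from 58/3y^3 + 508/9y^2 + 449/9y + 115/9 → -8y^2 + 245/27y + 461/27
  leading term y^2: subtract (24/7)·h_6 from -8y^2 + 245/27y + 461/27 → -7501/189y - 7501/189
  leading term y: subtract (7501/29404)·h_7 from -7501/189y - 7501/189 → 0
  remainder 0.

S(h_5,h_7): lcm = y^3. S = 7/3y^2 + 19/9y - 2/9.
  leading term y^2: subtract (-1)·h_6 from 7/3y^2 + 19/9y - 2/9 → 49/3y + 49/3
  leading term y: subtract (-3087/29404)·h_7 from 49/3y + 49/3 → 0
  remainder 0.

S(h_6,h_7): lcm = y^2. S = -149/21y - 149/21.
  leading term y: subtract (1341/29404)·h_7 from -149/21y - 149/21 → 0
  remainder 0.

Every S-polynomial of the final basis reduces to 0, so we have a Gröbner basis.
Inter-reduce: drop elements whose leading term is divisible by another's, tail-reduce, and make monic.
Reduced Gröbner basis: {x, y + 1}.

Elimination: the polynomial y + 1 lies in the elimination ideal for y, so y ∈ {-1}. For each such y, the remaining basis elements (now univariate) give the rest of the solution.
  y = -1: the earlier basis element becomes x = 0, giving x = 0 — point (0, -1).

{(0, -1)}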